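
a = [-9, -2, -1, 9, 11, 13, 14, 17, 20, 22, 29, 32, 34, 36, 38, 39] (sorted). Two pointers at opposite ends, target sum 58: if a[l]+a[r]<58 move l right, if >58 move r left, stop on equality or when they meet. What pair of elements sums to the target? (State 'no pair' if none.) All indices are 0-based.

l=0 r=15: -9+39=30 <58, l++
l=1 r=15: -2+39=37 <58, l++
l=2 r=15: -1+39=38 <58, l++
l=3 r=15: 9+39=48 <58, l++
l=4 r=15: 11+39=50 <58, l++
l=5 r=15: 13+39=52 <58, l++
l=6 r=15: 14+39=53 <58, l++
l=7 r=15: 17+39=56 <58, l++
l=8 r=15: 20+39=59 >58, r--
l=8 r=14: 20+38=58, found

(20, 38)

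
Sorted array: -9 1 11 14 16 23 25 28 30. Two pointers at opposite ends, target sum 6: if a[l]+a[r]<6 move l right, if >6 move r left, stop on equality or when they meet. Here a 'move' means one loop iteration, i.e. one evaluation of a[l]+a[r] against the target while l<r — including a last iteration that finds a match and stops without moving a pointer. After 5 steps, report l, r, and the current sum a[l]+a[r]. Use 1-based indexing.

l=1 r=9: -9+30=21 >6, r--
l=1 r=8: -9+28=19 >6, r--
l=1 r=7: -9+25=16 >6, r--
l=1 r=6: -9+23=14 >6, r--
l=1 r=5: -9+16=7 >6, r--

l=1, r=4, sum=5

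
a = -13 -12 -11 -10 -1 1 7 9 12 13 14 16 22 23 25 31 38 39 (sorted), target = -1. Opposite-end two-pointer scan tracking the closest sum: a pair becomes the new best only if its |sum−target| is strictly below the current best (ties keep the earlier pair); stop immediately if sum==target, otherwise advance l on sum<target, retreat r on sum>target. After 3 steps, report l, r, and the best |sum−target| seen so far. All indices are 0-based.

l=0, r=14, best |Δ|=19

[0,17] -13+39=26 d=27 * → r--
[0,16] -13+38=25 d=26 * → r--
[0,15] -13+31=18 d=19 * → r--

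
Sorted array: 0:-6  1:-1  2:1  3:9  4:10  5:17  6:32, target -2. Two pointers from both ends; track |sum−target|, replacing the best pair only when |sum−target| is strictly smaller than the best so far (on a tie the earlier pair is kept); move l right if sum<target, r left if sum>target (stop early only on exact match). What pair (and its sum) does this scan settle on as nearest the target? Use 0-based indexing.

pair (-1, 1) with sum 0 (|Δ|=2)

[0,6] -6+32=26 d=28 * → r--
[0,5] -6+17=11 d=13 * → r--
[0,4] -6+10=4 d=6 * → r--
[0,3] -6+9=3 d=5 * → r--
[0,2] -6+1=-5 d=3 * → l++
[1,2] -1+1=0 d=2 * → r--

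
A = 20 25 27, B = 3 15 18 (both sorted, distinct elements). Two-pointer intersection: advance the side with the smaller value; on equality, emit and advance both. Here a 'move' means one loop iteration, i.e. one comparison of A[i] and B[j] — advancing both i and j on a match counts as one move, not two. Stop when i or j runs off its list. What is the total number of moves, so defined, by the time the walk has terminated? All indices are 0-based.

3 moves

i=0 j=0: 20>3, j++
i=0 j=1: 20>15, j++
i=0 j=2: 20>18, j++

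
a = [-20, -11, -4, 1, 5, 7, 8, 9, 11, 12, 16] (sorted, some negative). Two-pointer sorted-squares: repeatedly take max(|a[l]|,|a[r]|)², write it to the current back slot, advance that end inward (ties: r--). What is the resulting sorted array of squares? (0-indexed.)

l=0 r=10: |-20|>|16| out[10]=400, l++
l=1 r=10: |-11|<=|16| out[9]=256, r--
l=1 r=9: |-11|<=|12| out[8]=144, r--
l=1 r=8: |-11|<=|11| out[7]=121, r--
l=1 r=7: |-11|>|9| out[6]=121, l++
l=2 r=7: |-4|<=|9| out[5]=81, r--
l=2 r=6: |-4|<=|8| out[4]=64, r--
l=2 r=5: |-4|<=|7| out[3]=49, r--
l=2 r=4: |-4|<=|5| out[2]=25, r--
l=2 r=3: |-4|>|1| out[1]=16, l++
l=3 r=3: |1|<=|1| out[0]=1, r--

[1, 16, 25, 49, 64, 81, 121, 121, 144, 256, 400]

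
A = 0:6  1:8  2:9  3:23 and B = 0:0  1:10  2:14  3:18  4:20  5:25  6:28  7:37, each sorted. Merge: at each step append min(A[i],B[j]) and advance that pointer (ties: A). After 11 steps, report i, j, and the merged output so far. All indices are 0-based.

[i=0,j=0] A[i]=6>B[j]=0 take 0 → j++
[i=0,j=1] A[i]=6<=B[j]=10 take 6 → i++
[i=1,j=1] A[i]=8<=B[j]=10 take 8 → i++
[i=2,j=1] A[i]=9<=B[j]=10 take 9 → i++
[i=3,j=1] A[i]=23>B[j]=10 take 10 → j++
[i=3,j=2] A[i]=23>B[j]=14 take 14 → j++
[i=3,j=3] A[i]=23>B[j]=18 take 18 → j++
[i=3,j=4] A[i]=23>B[j]=20 take 20 → j++
[i=3,j=5] A[i]=23<=B[j]=25 take 23 → i++
[i=4,j=5] A done, take B[j]=25 → j++
[i=4,j=6] A done, take B[j]=28 → j++

i=4, j=7, merged so far=[0, 6, 8, 9, 10, 14, 18, 20, 23, 25, 28]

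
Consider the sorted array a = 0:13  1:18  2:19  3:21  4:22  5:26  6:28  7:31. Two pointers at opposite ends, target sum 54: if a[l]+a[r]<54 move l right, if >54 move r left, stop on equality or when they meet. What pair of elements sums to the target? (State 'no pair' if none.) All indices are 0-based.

(26, 28)

[0,7] 13+31=44 <54 → l++
[1,7] 18+31=49 <54 → l++
[2,7] 19+31=50 <54 → l++
[3,7] 21+31=52 <54 → l++
[4,7] 22+31=53 <54 → l++
[5,7] 26+31=57 >54 → r--
[5,6] 26+28=54 → found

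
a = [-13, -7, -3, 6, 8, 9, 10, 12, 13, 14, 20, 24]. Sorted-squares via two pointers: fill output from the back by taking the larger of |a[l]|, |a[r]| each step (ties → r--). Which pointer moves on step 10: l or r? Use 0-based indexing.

l

l=0 r=11: |-13|<=|24| out[11]=576, r--
l=0 r=10: |-13|<=|20| out[10]=400, r--
l=0 r=9: |-13|<=|14| out[9]=196, r--
l=0 r=8: |-13|<=|13| out[8]=169, r--
l=0 r=7: |-13|>|12| out[7]=169, l++
l=1 r=7: |-7|<=|12| out[6]=144, r--
l=1 r=6: |-7|<=|10| out[5]=100, r--
l=1 r=5: |-7|<=|9| out[4]=81, r--
l=1 r=4: |-7|<=|8| out[3]=64, r--
l=1 r=3: |-7|>|6| out[2]=49, l++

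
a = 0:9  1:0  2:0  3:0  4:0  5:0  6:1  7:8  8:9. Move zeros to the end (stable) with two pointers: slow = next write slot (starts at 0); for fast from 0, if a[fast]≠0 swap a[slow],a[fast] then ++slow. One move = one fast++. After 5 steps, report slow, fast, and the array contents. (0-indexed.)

slow=1, fast=5, a=[9, 0, 0, 0, 0, 0, 1, 8, 9]

(s=0,f=0) a[fast]=9≠0 swap→a[0]=9 → slow++,fast++
(s=1,f=1) a[fast]=0 → fast++
(s=1,f=2) a[fast]=0 → fast++
(s=1,f=3) a[fast]=0 → fast++
(s=1,f=4) a[fast]=0 → fast++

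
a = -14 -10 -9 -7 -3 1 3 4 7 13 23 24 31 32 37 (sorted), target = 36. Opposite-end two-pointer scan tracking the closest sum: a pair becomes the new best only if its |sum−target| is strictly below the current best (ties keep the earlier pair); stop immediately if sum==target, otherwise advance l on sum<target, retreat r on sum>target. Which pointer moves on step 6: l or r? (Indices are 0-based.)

[0,14] -14+37=23 d=13 * → l++
[1,14] -10+37=27 d=9 * → l++
[2,14] -9+37=28 d=8 * → l++
[3,14] -7+37=30 d=6 * → l++
[4,14] -3+37=34 d=2 * → l++
[5,14] 1+37=38 d=2 → r--

r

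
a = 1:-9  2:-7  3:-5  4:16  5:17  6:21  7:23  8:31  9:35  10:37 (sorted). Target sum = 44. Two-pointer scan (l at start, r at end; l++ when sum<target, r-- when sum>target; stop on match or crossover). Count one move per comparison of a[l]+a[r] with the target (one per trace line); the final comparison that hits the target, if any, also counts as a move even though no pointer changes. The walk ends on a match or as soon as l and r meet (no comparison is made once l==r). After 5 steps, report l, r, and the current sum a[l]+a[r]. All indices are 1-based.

l=4, r=8, sum=47

l=1 r=10: -9+37=28 <44, l++
l=2 r=10: -7+37=30 <44, l++
l=3 r=10: -5+37=32 <44, l++
l=4 r=10: 16+37=53 >44, r--
l=4 r=9: 16+35=51 >44, r--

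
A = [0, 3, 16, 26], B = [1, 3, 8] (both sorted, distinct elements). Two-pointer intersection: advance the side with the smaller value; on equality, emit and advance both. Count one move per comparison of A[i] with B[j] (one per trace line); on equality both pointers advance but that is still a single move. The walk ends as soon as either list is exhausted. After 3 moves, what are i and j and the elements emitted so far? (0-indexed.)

i=0 j=0: 0<1, i++
i=1 j=0: 3>1, j++
i=1 j=1: 3==3 emit, i++,j++

i=2, j=2, emitted=[3]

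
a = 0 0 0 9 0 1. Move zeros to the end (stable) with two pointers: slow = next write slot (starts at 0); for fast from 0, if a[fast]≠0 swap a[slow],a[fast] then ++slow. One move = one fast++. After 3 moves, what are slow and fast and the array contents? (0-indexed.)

slow=0, fast=3, a=[0, 0, 0, 9, 0, 1]

(s=0,f=0) a[fast]=0 → fast++
(s=0,f=1) a[fast]=0 → fast++
(s=0,f=2) a[fast]=0 → fast++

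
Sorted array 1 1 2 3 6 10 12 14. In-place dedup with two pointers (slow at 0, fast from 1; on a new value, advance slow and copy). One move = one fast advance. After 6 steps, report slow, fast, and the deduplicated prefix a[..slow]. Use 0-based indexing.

slow=5, fast=7, prefix=[1, 2, 3, 6, 10, 12]

slow=0 fast=1: a[fast]=1=a[slow] dup, fast++
slow=0 fast=2: a[fast]=2≠a[slow]=1 write a[1]=2, slow++,fast++
slow=1 fast=3: a[fast]=3≠a[slow]=2 write a[2]=3, slow++,fast++
slow=2 fast=4: a[fast]=6≠a[slow]=3 write a[3]=6, slow++,fast++
slow=3 fast=5: a[fast]=10≠a[slow]=6 write a[4]=10, slow++,fast++
slow=4 fast=6: a[fast]=12≠a[slow]=10 write a[5]=12, slow++,fast++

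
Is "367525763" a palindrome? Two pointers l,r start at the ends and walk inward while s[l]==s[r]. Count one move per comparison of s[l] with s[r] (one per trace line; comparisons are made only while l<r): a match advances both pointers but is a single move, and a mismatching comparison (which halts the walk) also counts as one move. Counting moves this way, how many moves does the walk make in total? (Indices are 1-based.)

4 moves

l=1 r=9: '3'=='3', l++,r--
l=2 r=8: '6'=='6', l++,r--
l=3 r=7: '7'=='7', l++,r--
l=4 r=6: '5'=='5', l++,r--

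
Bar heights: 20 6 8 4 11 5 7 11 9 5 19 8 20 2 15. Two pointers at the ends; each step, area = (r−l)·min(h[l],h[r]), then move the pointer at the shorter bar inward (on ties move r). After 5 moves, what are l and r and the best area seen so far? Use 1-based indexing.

l=1, r=10, best area=240

[1,15] min(20,15)*14=210 best=210 * → r--
[1,14] min(20,2)*13=26 best=210 → r--
[1,13] min(20,20)*12=240 best=240 * → r--
[1,12] min(20,8)*11=88 best=240 → r--
[1,11] min(20,19)*10=190 best=240 → r--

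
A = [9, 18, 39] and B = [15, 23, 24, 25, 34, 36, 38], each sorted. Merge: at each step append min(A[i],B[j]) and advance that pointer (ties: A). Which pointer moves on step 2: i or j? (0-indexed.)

i=0 j=0: A[i]=9<=B[j]=15 take 9, i++
i=1 j=0: A[i]=18>B[j]=15 take 15, j++

j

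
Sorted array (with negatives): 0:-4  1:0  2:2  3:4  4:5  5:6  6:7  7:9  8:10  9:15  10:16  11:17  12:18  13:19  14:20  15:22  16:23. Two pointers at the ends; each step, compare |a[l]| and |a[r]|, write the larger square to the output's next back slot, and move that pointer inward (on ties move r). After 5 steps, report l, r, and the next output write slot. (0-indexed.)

l=0, r=11, next write slot=11

[0,16] |-4|<=|23| out[16]=529 → r--
[0,15] |-4|<=|22| out[15]=484 → r--
[0,14] |-4|<=|20| out[14]=400 → r--
[0,13] |-4|<=|19| out[13]=361 → r--
[0,12] |-4|<=|18| out[12]=324 → r--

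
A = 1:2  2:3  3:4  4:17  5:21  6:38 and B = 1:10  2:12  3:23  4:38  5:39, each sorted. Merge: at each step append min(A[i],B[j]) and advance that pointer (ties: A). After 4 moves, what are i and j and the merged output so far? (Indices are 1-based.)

[i=1,j=1] A[i]=2<=B[j]=10 take 2 → i++
[i=2,j=1] A[i]=3<=B[j]=10 take 3 → i++
[i=3,j=1] A[i]=4<=B[j]=10 take 4 → i++
[i=4,j=1] A[i]=17>B[j]=10 take 10 → j++

i=4, j=2, merged so far=[2, 3, 4, 10]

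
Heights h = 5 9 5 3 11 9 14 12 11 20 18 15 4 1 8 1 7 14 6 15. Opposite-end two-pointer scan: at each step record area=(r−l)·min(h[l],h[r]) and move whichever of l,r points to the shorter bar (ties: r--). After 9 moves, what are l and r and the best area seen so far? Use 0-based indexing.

l=0 r=19: min(5,15)*19=95 best=95 *, l++
l=1 r=19: min(9,15)*18=162 best=162 *, l++
l=2 r=19: min(5,15)*17=85 best=162, l++
l=3 r=19: min(3,15)*16=48 best=162, l++
l=4 r=19: min(11,15)*15=165 best=165 *, l++
l=5 r=19: min(9,15)*14=126 best=165, l++
l=6 r=19: min(14,15)*13=182 best=182 *, l++
l=7 r=19: min(12,15)*12=144 best=182, l++
l=8 r=19: min(11,15)*11=121 best=182, l++

l=9, r=19, best area=182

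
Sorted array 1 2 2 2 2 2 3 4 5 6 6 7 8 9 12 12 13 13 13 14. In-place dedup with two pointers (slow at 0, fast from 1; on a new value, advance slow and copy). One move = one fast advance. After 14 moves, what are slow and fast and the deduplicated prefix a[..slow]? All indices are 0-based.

slow=9, fast=15, prefix=[1, 2, 3, 4, 5, 6, 7, 8, 9, 12]

(s=0,f=1) a[fast]=2≠a[slow]=1 write a[1]=2 → slow++,fast++
(s=1,f=2) a[fast]=2=a[slow] dup → fast++
(s=1,f=3) a[fast]=2=a[slow] dup → fast++
(s=1,f=4) a[fast]=2=a[slow] dup → fast++
(s=1,f=5) a[fast]=2=a[slow] dup → fast++
(s=1,f=6) a[fast]=3≠a[slow]=2 write a[2]=3 → slow++,fast++
(s=2,f=7) a[fast]=4≠a[slow]=3 write a[3]=4 → slow++,fast++
(s=3,f=8) a[fast]=5≠a[slow]=4 write a[4]=5 → slow++,fast++
(s=4,f=9) a[fast]=6≠a[slow]=5 write a[5]=6 → slow++,fast++
(s=5,f=10) a[fast]=6=a[slow] dup → fast++
(s=5,f=11) a[fast]=7≠a[slow]=6 write a[6]=7 → slow++,fast++
(s=6,f=12) a[fast]=8≠a[slow]=7 write a[7]=8 → slow++,fast++
(s=7,f=13) a[fast]=9≠a[slow]=8 write a[8]=9 → slow++,fast++
(s=8,f=14) a[fast]=12≠a[slow]=9 write a[9]=12 → slow++,fast++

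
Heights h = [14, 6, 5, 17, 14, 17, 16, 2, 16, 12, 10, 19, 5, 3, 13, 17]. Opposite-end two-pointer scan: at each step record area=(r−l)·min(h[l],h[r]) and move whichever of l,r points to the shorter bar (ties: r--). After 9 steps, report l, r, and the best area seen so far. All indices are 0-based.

l=0 r=15: min(14,17)*15=210 best=210 *, l++
l=1 r=15: min(6,17)*14=84 best=210, l++
l=2 r=15: min(5,17)*13=65 best=210, l++
l=3 r=15: min(17,17)*12=204 best=210, r--
l=3 r=14: min(17,13)*11=143 best=210, r--
l=3 r=13: min(17,3)*10=30 best=210, r--
l=3 r=12: min(17,5)*9=45 best=210, r--
l=3 r=11: min(17,19)*8=136 best=210, l++
l=4 r=11: min(14,19)*7=98 best=210, l++

l=5, r=11, best area=210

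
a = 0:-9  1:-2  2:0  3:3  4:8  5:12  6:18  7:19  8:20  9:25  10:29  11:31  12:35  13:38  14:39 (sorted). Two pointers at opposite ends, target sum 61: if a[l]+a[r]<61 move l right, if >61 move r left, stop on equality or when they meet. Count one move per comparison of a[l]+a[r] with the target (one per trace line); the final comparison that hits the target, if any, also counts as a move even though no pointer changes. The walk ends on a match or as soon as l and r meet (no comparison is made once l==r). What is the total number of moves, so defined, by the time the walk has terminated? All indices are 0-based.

[0,14] -9+39=30 <61 → l++
[1,14] -2+39=37 <61 → l++
[2,14] 0+39=39 <61 → l++
[3,14] 3+39=42 <61 → l++
[4,14] 8+39=47 <61 → l++
[5,14] 12+39=51 <61 → l++
[6,14] 18+39=57 <61 → l++
[7,14] 19+39=58 <61 → l++
[8,14] 20+39=59 <61 → l++
[9,14] 25+39=64 >61 → r--
[9,13] 25+38=63 >61 → r--
[9,12] 25+35=60 <61 → l++
[10,12] 29+35=64 >61 → r--
[10,11] 29+31=60 <61 → l++

14 moves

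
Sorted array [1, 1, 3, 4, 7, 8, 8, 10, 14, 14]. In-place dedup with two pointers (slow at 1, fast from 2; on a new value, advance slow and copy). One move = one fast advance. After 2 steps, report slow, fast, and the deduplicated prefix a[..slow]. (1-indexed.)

slow=2, fast=4, prefix=[1, 3]

(s=1,f=2) a[fast]=1=a[slow] dup → fast++
(s=1,f=3) a[fast]=3≠a[slow]=1 write a[2]=3 → slow++,fast++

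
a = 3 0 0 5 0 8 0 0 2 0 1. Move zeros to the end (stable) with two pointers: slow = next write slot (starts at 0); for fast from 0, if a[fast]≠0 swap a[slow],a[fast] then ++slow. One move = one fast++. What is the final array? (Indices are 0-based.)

[3, 5, 8, 2, 1, 0, 0, 0, 0, 0, 0]

(s=0,f=0) a[fast]=3≠0 swap→a[0]=3 → slow++,fast++
(s=1,f=1) a[fast]=0 → fast++
(s=1,f=2) a[fast]=0 → fast++
(s=1,f=3) a[fast]=5≠0 swap→a[1]=5 → slow++,fast++
(s=2,f=4) a[fast]=0 → fast++
(s=2,f=5) a[fast]=8≠0 swap→a[2]=8 → slow++,fast++
(s=3,f=6) a[fast]=0 → fast++
(s=3,f=7) a[fast]=0 → fast++
(s=3,f=8) a[fast]=2≠0 swap→a[3]=2 → slow++,fast++
(s=4,f=9) a[fast]=0 → fast++
(s=4,f=10) a[fast]=1≠0 swap→a[4]=1 → slow++,fast++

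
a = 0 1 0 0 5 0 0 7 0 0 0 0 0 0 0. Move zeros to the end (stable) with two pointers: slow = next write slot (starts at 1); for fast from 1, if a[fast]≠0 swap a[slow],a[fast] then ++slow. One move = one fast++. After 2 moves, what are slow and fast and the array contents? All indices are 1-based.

(s=1,f=1) a[fast]=0 → fast++
(s=1,f=2) a[fast]=1≠0 swap→a[1]=1 → slow++,fast++

slow=2, fast=3, a=[1, 0, 0, 0, 5, 0, 0, 7, 0, 0, 0, 0, 0, 0, 0]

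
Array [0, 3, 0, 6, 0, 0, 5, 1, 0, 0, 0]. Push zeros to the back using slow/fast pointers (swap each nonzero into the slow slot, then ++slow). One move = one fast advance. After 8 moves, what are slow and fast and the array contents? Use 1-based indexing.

slow=1 fast=1: a[fast]=0, fast++
slow=1 fast=2: a[fast]=3≠0 swap→a[1]=3, slow++,fast++
slow=2 fast=3: a[fast]=0, fast++
slow=2 fast=4: a[fast]=6≠0 swap→a[2]=6, slow++,fast++
slow=3 fast=5: a[fast]=0, fast++
slow=3 fast=6: a[fast]=0, fast++
slow=3 fast=7: a[fast]=5≠0 swap→a[3]=5, slow++,fast++
slow=4 fast=8: a[fast]=1≠0 swap→a[4]=1, slow++,fast++

slow=5, fast=9, a=[3, 6, 5, 1, 0, 0, 0, 0, 0, 0, 0]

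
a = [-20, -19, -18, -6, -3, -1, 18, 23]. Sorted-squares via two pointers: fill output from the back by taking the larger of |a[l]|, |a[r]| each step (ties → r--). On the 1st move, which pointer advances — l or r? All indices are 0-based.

r

[0,7] |-20|<=|23| out[7]=529 → r--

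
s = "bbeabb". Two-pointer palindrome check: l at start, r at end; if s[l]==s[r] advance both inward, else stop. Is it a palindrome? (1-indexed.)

not a palindrome (mismatch at 3,4)

[1,6] 'b'=='b' → l++,r--
[2,5] 'b'=='b' → l++,r--
[3,4] 'e'!='a' → stop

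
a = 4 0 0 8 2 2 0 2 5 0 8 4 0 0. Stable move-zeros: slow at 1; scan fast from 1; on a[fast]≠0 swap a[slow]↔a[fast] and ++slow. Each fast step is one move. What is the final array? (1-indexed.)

(s=1,f=1) a[fast]=4≠0 swap→a[1]=4 → slow++,fast++
(s=2,f=2) a[fast]=0 → fast++
(s=2,f=3) a[fast]=0 → fast++
(s=2,f=4) a[fast]=8≠0 swap→a[2]=8 → slow++,fast++
(s=3,f=5) a[fast]=2≠0 swap→a[3]=2 → slow++,fast++
(s=4,f=6) a[fast]=2≠0 swap→a[4]=2 → slow++,fast++
(s=5,f=7) a[fast]=0 → fast++
(s=5,f=8) a[fast]=2≠0 swap→a[5]=2 → slow++,fast++
(s=6,f=9) a[fast]=5≠0 swap→a[6]=5 → slow++,fast++
(s=7,f=10) a[fast]=0 → fast++
(s=7,f=11) a[fast]=8≠0 swap→a[7]=8 → slow++,fast++
(s=8,f=12) a[fast]=4≠0 swap→a[8]=4 → slow++,fast++
(s=9,f=13) a[fast]=0 → fast++
(s=9,f=14) a[fast]=0 → fast++

[4, 8, 2, 2, 2, 5, 8, 4, 0, 0, 0, 0, 0, 0]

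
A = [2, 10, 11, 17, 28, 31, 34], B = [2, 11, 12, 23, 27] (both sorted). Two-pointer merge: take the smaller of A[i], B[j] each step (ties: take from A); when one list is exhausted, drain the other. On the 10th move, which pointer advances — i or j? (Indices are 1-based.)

i

i=1 j=1: A[i]=2<=B[j]=2 take 2, i++
i=2 j=1: A[i]=10>B[j]=2 take 2, j++
i=2 j=2: A[i]=10<=B[j]=11 take 10, i++
i=3 j=2: A[i]=11<=B[j]=11 take 11, i++
i=4 j=2: A[i]=17>B[j]=11 take 11, j++
i=4 j=3: A[i]=17>B[j]=12 take 12, j++
i=4 j=4: A[i]=17<=B[j]=23 take 17, i++
i=5 j=4: A[i]=28>B[j]=23 take 23, j++
i=5 j=5: A[i]=28>B[j]=27 take 27, j++
i=5 j=6: B done, take A[i]=28, i++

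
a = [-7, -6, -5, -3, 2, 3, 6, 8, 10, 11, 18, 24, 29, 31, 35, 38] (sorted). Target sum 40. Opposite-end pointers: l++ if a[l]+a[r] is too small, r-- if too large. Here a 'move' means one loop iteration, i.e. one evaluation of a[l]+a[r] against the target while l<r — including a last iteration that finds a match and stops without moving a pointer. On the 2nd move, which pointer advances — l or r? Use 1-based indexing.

l

[1,16] -7+38=31 <40 → l++
[2,16] -6+38=32 <40 → l++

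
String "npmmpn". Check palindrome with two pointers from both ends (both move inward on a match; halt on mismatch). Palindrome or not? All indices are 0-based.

l=0 r=5: 'n'=='n', l++,r--
l=1 r=4: 'p'=='p', l++,r--
l=2 r=3: 'm'=='m', l++,r--

palindrome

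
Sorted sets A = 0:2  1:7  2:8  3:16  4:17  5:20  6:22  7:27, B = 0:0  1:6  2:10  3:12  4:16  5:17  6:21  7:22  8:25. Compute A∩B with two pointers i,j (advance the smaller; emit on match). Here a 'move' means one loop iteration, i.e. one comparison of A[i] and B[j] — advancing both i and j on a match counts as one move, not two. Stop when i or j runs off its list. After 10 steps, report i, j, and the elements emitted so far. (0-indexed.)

[i=0,j=0] 2>0 → j++
[i=0,j=1] 2<6 → i++
[i=1,j=1] 7>6 → j++
[i=1,j=2] 7<10 → i++
[i=2,j=2] 8<10 → i++
[i=3,j=2] 16>10 → j++
[i=3,j=3] 16>12 → j++
[i=3,j=4] 16==16 emit → i++,j++
[i=4,j=5] 17==17 emit → i++,j++
[i=5,j=6] 20<21 → i++

i=6, j=6, emitted=[16, 17]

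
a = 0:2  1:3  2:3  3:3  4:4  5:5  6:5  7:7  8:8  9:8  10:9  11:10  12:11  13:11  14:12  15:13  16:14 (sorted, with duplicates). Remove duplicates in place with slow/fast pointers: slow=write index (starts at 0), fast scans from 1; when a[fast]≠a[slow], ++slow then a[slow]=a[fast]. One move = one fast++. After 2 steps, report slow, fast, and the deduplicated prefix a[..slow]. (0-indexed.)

(s=0,f=1) a[fast]=3≠a[slow]=2 write a[1]=3 → slow++,fast++
(s=1,f=2) a[fast]=3=a[slow] dup → fast++

slow=1, fast=3, prefix=[2, 3]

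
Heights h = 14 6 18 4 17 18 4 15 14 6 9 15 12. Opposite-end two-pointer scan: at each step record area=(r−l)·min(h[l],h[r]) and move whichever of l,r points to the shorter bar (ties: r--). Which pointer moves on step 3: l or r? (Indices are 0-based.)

[0,12] min(14,12)*12=144 best=144 * → r--
[0,11] min(14,15)*11=154 best=154 * → l++
[1,11] min(6,15)*10=60 best=154 → l++

l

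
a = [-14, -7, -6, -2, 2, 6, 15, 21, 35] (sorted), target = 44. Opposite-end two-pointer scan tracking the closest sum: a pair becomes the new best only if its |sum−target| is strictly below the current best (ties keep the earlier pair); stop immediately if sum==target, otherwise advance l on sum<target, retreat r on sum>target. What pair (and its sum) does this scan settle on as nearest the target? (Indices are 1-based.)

l=1 r=9: -14+35=21 d=23 *, l++
l=2 r=9: -7+35=28 d=16 *, l++
l=3 r=9: -6+35=29 d=15 *, l++
l=4 r=9: -2+35=33 d=11 *, l++
l=5 r=9: 2+35=37 d=7 *, l++
l=6 r=9: 6+35=41 d=3 *, l++
l=7 r=9: 15+35=50 d=6, r--
l=7 r=8: 15+21=36 d=8, l++

pair (6, 35) with sum 41 (|Δ|=3)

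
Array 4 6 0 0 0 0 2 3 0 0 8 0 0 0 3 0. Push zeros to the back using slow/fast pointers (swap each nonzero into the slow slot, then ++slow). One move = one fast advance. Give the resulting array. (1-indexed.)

(s=1,f=1) a[fast]=4≠0 swap→a[1]=4 → slow++,fast++
(s=2,f=2) a[fast]=6≠0 swap→a[2]=6 → slow++,fast++
(s=3,f=3) a[fast]=0 → fast++
(s=3,f=4) a[fast]=0 → fast++
(s=3,f=5) a[fast]=0 → fast++
(s=3,f=6) a[fast]=0 → fast++
(s=3,f=7) a[fast]=2≠0 swap→a[3]=2 → slow++,fast++
(s=4,f=8) a[fast]=3≠0 swap→a[4]=3 → slow++,fast++
(s=5,f=9) a[fast]=0 → fast++
(s=5,f=10) a[fast]=0 → fast++
(s=5,f=11) a[fast]=8≠0 swap→a[5]=8 → slow++,fast++
(s=6,f=12) a[fast]=0 → fast++
(s=6,f=13) a[fast]=0 → fast++
(s=6,f=14) a[fast]=0 → fast++
(s=6,f=15) a[fast]=3≠0 swap→a[6]=3 → slow++,fast++
(s=7,f=16) a[fast]=0 → fast++

[4, 6, 2, 3, 8, 3, 0, 0, 0, 0, 0, 0, 0, 0, 0, 0]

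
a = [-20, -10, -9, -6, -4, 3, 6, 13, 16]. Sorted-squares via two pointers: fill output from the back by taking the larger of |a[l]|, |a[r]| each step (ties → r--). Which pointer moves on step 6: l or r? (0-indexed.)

l=0 r=8: |-20|>|16| out[8]=400, l++
l=1 r=8: |-10|<=|16| out[7]=256, r--
l=1 r=7: |-10|<=|13| out[6]=169, r--
l=1 r=6: |-10|>|6| out[5]=100, l++
l=2 r=6: |-9|>|6| out[4]=81, l++
l=3 r=6: |-6|<=|6| out[3]=36, r--

r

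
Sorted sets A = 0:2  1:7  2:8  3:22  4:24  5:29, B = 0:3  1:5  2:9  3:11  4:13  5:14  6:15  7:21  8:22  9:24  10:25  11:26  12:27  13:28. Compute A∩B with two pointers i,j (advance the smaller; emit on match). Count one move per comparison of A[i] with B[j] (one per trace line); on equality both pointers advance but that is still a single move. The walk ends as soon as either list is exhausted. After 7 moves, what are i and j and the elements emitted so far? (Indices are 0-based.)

i=0 j=0: 2<3, i++
i=1 j=0: 7>3, j++
i=1 j=1: 7>5, j++
i=1 j=2: 7<9, i++
i=2 j=2: 8<9, i++
i=3 j=2: 22>9, j++
i=3 j=3: 22>11, j++

i=3, j=4, emitted=[]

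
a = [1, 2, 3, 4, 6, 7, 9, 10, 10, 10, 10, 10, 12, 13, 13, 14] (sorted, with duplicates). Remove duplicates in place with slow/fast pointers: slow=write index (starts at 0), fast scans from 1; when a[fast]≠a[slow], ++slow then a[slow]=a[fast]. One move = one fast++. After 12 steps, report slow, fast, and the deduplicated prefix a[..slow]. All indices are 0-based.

slow=8, fast=13, prefix=[1, 2, 3, 4, 6, 7, 9, 10, 12]

slow=0 fast=1: a[fast]=2≠a[slow]=1 write a[1]=2, slow++,fast++
slow=1 fast=2: a[fast]=3≠a[slow]=2 write a[2]=3, slow++,fast++
slow=2 fast=3: a[fast]=4≠a[slow]=3 write a[3]=4, slow++,fast++
slow=3 fast=4: a[fast]=6≠a[slow]=4 write a[4]=6, slow++,fast++
slow=4 fast=5: a[fast]=7≠a[slow]=6 write a[5]=7, slow++,fast++
slow=5 fast=6: a[fast]=9≠a[slow]=7 write a[6]=9, slow++,fast++
slow=6 fast=7: a[fast]=10≠a[slow]=9 write a[7]=10, slow++,fast++
slow=7 fast=8: a[fast]=10=a[slow] dup, fast++
slow=7 fast=9: a[fast]=10=a[slow] dup, fast++
slow=7 fast=10: a[fast]=10=a[slow] dup, fast++
slow=7 fast=11: a[fast]=10=a[slow] dup, fast++
slow=7 fast=12: a[fast]=12≠a[slow]=10 write a[8]=12, slow++,fast++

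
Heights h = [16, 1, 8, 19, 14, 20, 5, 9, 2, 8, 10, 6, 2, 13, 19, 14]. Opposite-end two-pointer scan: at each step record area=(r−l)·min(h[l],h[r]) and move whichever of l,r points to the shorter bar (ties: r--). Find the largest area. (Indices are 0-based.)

l=0 r=15: min(16,14)*15=210 best=210 *, r--
l=0 r=14: min(16,19)*14=224 best=224 *, l++
l=1 r=14: min(1,19)*13=13 best=224, l++
l=2 r=14: min(8,19)*12=96 best=224, l++
l=3 r=14: min(19,19)*11=209 best=224, r--
l=3 r=13: min(19,13)*10=130 best=224, r--
l=3 r=12: min(19,2)*9=18 best=224, r--
l=3 r=11: min(19,6)*8=48 best=224, r--
l=3 r=10: min(19,10)*7=70 best=224, r--
l=3 r=9: min(19,8)*6=48 best=224, r--
l=3 r=8: min(19,2)*5=10 best=224, r--
l=3 r=7: min(19,9)*4=36 best=224, r--
l=3 r=6: min(19,5)*3=15 best=224, r--
l=3 r=5: min(19,20)*2=38 best=224, l++
l=4 r=5: min(14,20)*1=14 best=224, l++

max area = 224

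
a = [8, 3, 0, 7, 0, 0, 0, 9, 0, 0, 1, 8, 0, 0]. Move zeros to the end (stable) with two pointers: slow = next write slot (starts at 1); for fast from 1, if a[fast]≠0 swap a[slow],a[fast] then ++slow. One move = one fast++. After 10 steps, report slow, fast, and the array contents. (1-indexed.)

slow=5, fast=11, a=[8, 3, 7, 9, 0, 0, 0, 0, 0, 0, 1, 8, 0, 0]

slow=1 fast=1: a[fast]=8≠0 swap→a[1]=8, slow++,fast++
slow=2 fast=2: a[fast]=3≠0 swap→a[2]=3, slow++,fast++
slow=3 fast=3: a[fast]=0, fast++
slow=3 fast=4: a[fast]=7≠0 swap→a[3]=7, slow++,fast++
slow=4 fast=5: a[fast]=0, fast++
slow=4 fast=6: a[fast]=0, fast++
slow=4 fast=7: a[fast]=0, fast++
slow=4 fast=8: a[fast]=9≠0 swap→a[4]=9, slow++,fast++
slow=5 fast=9: a[fast]=0, fast++
slow=5 fast=10: a[fast]=0, fast++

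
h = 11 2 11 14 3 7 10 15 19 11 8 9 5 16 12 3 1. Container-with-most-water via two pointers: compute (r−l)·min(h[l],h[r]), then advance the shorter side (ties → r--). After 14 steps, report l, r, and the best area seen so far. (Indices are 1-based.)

l=9, r=11, best area=154

l=1 r=17: min(11,1)*16=16 best=16 *, r--
l=1 r=16: min(11,3)*15=45 best=45 *, r--
l=1 r=15: min(11,12)*14=154 best=154 *, l++
l=2 r=15: min(2,12)*13=26 best=154, l++
l=3 r=15: min(11,12)*12=132 best=154, l++
l=4 r=15: min(14,12)*11=132 best=154, r--
l=4 r=14: min(14,16)*10=140 best=154, l++
l=5 r=14: min(3,16)*9=27 best=154, l++
l=6 r=14: min(7,16)*8=56 best=154, l++
l=7 r=14: min(10,16)*7=70 best=154, l++
l=8 r=14: min(15,16)*6=90 best=154, l++
l=9 r=14: min(19,16)*5=80 best=154, r--
l=9 r=13: min(19,5)*4=20 best=154, r--
l=9 r=12: min(19,9)*3=27 best=154, r--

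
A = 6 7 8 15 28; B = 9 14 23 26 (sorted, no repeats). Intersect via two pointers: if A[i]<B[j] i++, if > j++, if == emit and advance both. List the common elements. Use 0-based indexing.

intersection = []

i=0 j=0: 6<9, i++
i=1 j=0: 7<9, i++
i=2 j=0: 8<9, i++
i=3 j=0: 15>9, j++
i=3 j=1: 15>14, j++
i=3 j=2: 15<23, i++
i=4 j=2: 28>23, j++
i=4 j=3: 28>26, j++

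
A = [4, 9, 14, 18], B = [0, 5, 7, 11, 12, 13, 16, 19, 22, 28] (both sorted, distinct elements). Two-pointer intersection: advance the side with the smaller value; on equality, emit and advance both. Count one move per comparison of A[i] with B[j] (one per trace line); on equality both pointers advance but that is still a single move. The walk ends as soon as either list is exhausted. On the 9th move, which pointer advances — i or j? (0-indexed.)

i

[i=0,j=0] 4>0 → j++
[i=0,j=1] 4<5 → i++
[i=1,j=1] 9>5 → j++
[i=1,j=2] 9>7 → j++
[i=1,j=3] 9<11 → i++
[i=2,j=3] 14>11 → j++
[i=2,j=4] 14>12 → j++
[i=2,j=5] 14>13 → j++
[i=2,j=6] 14<16 → i++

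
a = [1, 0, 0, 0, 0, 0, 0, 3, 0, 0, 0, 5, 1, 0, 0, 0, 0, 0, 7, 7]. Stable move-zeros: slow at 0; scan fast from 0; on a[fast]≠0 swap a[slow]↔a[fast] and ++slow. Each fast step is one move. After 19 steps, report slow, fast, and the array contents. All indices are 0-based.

(s=0,f=0) a[fast]=1≠0 swap→a[0]=1 → slow++,fast++
(s=1,f=1) a[fast]=0 → fast++
(s=1,f=2) a[fast]=0 → fast++
(s=1,f=3) a[fast]=0 → fast++
(s=1,f=4) a[fast]=0 → fast++
(s=1,f=5) a[fast]=0 → fast++
(s=1,f=6) a[fast]=0 → fast++
(s=1,f=7) a[fast]=3≠0 swap→a[1]=3 → slow++,fast++
(s=2,f=8) a[fast]=0 → fast++
(s=2,f=9) a[fast]=0 → fast++
(s=2,f=10) a[fast]=0 → fast++
(s=2,f=11) a[fast]=5≠0 swap→a[2]=5 → slow++,fast++
(s=3,f=12) a[fast]=1≠0 swap→a[3]=1 → slow++,fast++
(s=4,f=13) a[fast]=0 → fast++
(s=4,f=14) a[fast]=0 → fast++
(s=4,f=15) a[fast]=0 → fast++
(s=4,f=16) a[fast]=0 → fast++
(s=4,f=17) a[fast]=0 → fast++
(s=4,f=18) a[fast]=7≠0 swap→a[4]=7 → slow++,fast++

slow=5, fast=19, a=[1, 3, 5, 1, 7, 0, 0, 0, 0, 0, 0, 0, 0, 0, 0, 0, 0, 0, 0, 7]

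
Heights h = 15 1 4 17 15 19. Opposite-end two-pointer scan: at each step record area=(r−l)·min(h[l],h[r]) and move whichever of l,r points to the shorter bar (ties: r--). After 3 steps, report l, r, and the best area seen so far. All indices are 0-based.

l=0 r=5: min(15,19)*5=75 best=75 *, l++
l=1 r=5: min(1,19)*4=4 best=75, l++
l=2 r=5: min(4,19)*3=12 best=75, l++

l=3, r=5, best area=75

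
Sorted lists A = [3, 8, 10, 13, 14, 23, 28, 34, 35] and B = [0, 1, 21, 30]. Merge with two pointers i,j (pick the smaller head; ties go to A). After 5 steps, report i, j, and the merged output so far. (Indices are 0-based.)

i=3, j=2, merged so far=[0, 1, 3, 8, 10]

i=0 j=0: A[i]=3>B[j]=0 take 0, j++
i=0 j=1: A[i]=3>B[j]=1 take 1, j++
i=0 j=2: A[i]=3<=B[j]=21 take 3, i++
i=1 j=2: A[i]=8<=B[j]=21 take 8, i++
i=2 j=2: A[i]=10<=B[j]=21 take 10, i++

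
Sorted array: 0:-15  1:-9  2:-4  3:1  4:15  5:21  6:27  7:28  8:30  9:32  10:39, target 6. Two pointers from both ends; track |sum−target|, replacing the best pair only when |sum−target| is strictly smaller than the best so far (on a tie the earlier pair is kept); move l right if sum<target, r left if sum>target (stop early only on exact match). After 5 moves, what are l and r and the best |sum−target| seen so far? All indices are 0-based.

[0,10] -15+39=24 d=18 * → r--
[0,9] -15+32=17 d=11 * → r--
[0,8] -15+30=15 d=9 * → r--
[0,7] -15+28=13 d=7 * → r--
[0,6] -15+27=12 d=6 * → r--

l=0, r=5, best |Δ|=6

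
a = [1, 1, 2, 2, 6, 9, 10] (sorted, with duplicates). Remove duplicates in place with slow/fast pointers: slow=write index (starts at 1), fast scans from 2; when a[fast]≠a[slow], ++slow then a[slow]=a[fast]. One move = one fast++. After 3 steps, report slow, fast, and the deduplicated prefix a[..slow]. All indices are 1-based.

(s=1,f=2) a[fast]=1=a[slow] dup → fast++
(s=1,f=3) a[fast]=2≠a[slow]=1 write a[2]=2 → slow++,fast++
(s=2,f=4) a[fast]=2=a[slow] dup → fast++

slow=2, fast=5, prefix=[1, 2]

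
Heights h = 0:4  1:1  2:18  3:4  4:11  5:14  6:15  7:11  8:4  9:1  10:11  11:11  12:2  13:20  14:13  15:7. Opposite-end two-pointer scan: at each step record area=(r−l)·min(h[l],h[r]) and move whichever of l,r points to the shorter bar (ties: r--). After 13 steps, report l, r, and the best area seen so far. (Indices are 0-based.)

[0,15] min(4,7)*15=60 best=60 * → l++
[1,15] min(1,7)*14=14 best=60 → l++
[2,15] min(18,7)*13=91 best=91 * → r--
[2,14] min(18,13)*12=156 best=156 * → r--
[2,13] min(18,20)*11=198 best=198 * → l++
[3,13] min(4,20)*10=40 best=198 → l++
[4,13] min(11,20)*9=99 best=198 → l++
[5,13] min(14,20)*8=112 best=198 → l++
[6,13] min(15,20)*7=105 best=198 → l++
[7,13] min(11,20)*6=66 best=198 → l++
[8,13] min(4,20)*5=20 best=198 → l++
[9,13] min(1,20)*4=4 best=198 → l++
[10,13] min(11,20)*3=33 best=198 → l++

l=11, r=13, best area=198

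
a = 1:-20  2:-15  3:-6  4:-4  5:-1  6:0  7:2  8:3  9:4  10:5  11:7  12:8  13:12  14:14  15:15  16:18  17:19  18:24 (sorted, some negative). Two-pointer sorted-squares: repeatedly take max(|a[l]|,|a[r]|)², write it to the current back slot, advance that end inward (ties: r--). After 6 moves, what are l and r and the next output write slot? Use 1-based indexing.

l=1 r=18: |-20|<=|24| out[18]=576, r--
l=1 r=17: |-20|>|19| out[17]=400, l++
l=2 r=17: |-15|<=|19| out[16]=361, r--
l=2 r=16: |-15|<=|18| out[15]=324, r--
l=2 r=15: |-15|<=|15| out[14]=225, r--
l=2 r=14: |-15|>|14| out[13]=225, l++

l=3, r=14, next write slot=12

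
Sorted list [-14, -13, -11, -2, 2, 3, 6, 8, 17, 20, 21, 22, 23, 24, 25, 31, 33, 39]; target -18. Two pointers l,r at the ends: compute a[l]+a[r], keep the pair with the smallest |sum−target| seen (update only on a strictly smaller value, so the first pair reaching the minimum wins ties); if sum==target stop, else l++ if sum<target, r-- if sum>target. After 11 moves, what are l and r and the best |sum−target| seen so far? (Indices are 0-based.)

l=0, r=6, best |Δ|=12

[0,17] -14+39=25 d=43 * → r--
[0,16] -14+33=19 d=37 * → r--
[0,15] -14+31=17 d=35 * → r--
[0,14] -14+25=11 d=29 * → r--
[0,13] -14+24=10 d=28 * → r--
[0,12] -14+23=9 d=27 * → r--
[0,11] -14+22=8 d=26 * → r--
[0,10] -14+21=7 d=25 * → r--
[0,9] -14+20=6 d=24 * → r--
[0,8] -14+17=3 d=21 * → r--
[0,7] -14+8=-6 d=12 * → r--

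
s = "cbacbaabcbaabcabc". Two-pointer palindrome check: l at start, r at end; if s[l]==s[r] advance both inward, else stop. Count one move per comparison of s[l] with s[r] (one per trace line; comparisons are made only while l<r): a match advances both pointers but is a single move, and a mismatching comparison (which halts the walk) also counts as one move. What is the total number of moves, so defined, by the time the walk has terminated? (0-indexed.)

l=0 r=16: 'c'=='c', l++,r--
l=1 r=15: 'b'=='b', l++,r--
l=2 r=14: 'a'=='a', l++,r--
l=3 r=13: 'c'=='c', l++,r--
l=4 r=12: 'b'=='b', l++,r--
l=5 r=11: 'a'=='a', l++,r--
l=6 r=10: 'a'=='a', l++,r--
l=7 r=9: 'b'=='b', l++,r--

8 moves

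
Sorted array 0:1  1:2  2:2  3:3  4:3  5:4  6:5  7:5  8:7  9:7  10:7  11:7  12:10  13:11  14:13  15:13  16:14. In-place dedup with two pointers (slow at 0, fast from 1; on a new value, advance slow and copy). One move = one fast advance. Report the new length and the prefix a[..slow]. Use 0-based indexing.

length 10; prefix = [1, 2, 3, 4, 5, 7, 10, 11, 13, 14]

(s=0,f=1) a[fast]=2≠a[slow]=1 write a[1]=2 → slow++,fast++
(s=1,f=2) a[fast]=2=a[slow] dup → fast++
(s=1,f=3) a[fast]=3≠a[slow]=2 write a[2]=3 → slow++,fast++
(s=2,f=4) a[fast]=3=a[slow] dup → fast++
(s=2,f=5) a[fast]=4≠a[slow]=3 write a[3]=4 → slow++,fast++
(s=3,f=6) a[fast]=5≠a[slow]=4 write a[4]=5 → slow++,fast++
(s=4,f=7) a[fast]=5=a[slow] dup → fast++
(s=4,f=8) a[fast]=7≠a[slow]=5 write a[5]=7 → slow++,fast++
(s=5,f=9) a[fast]=7=a[slow] dup → fast++
(s=5,f=10) a[fast]=7=a[slow] dup → fast++
(s=5,f=11) a[fast]=7=a[slow] dup → fast++
(s=5,f=12) a[fast]=10≠a[slow]=7 write a[6]=10 → slow++,fast++
(s=6,f=13) a[fast]=11≠a[slow]=10 write a[7]=11 → slow++,fast++
(s=7,f=14) a[fast]=13≠a[slow]=11 write a[8]=13 → slow++,fast++
(s=8,f=15) a[fast]=13=a[slow] dup → fast++
(s=8,f=16) a[fast]=14≠a[slow]=13 write a[9]=14 → slow++,fast++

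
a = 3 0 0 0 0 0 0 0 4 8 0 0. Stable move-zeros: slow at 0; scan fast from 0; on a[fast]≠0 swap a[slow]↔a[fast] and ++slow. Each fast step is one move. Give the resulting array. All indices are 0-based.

[3, 4, 8, 0, 0, 0, 0, 0, 0, 0, 0, 0]

slow=0 fast=0: a[fast]=3≠0 swap→a[0]=3, slow++,fast++
slow=1 fast=1: a[fast]=0, fast++
slow=1 fast=2: a[fast]=0, fast++
slow=1 fast=3: a[fast]=0, fast++
slow=1 fast=4: a[fast]=0, fast++
slow=1 fast=5: a[fast]=0, fast++
slow=1 fast=6: a[fast]=0, fast++
slow=1 fast=7: a[fast]=0, fast++
slow=1 fast=8: a[fast]=4≠0 swap→a[1]=4, slow++,fast++
slow=2 fast=9: a[fast]=8≠0 swap→a[2]=8, slow++,fast++
slow=3 fast=10: a[fast]=0, fast++
slow=3 fast=11: a[fast]=0, fast++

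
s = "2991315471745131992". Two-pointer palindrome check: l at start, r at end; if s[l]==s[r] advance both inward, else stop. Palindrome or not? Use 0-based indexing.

palindrome

l=0 r=18: '2'=='2', l++,r--
l=1 r=17: '9'=='9', l++,r--
l=2 r=16: '9'=='9', l++,r--
l=3 r=15: '1'=='1', l++,r--
l=4 r=14: '3'=='3', l++,r--
l=5 r=13: '1'=='1', l++,r--
l=6 r=12: '5'=='5', l++,r--
l=7 r=11: '4'=='4', l++,r--
l=8 r=10: '7'=='7', l++,r--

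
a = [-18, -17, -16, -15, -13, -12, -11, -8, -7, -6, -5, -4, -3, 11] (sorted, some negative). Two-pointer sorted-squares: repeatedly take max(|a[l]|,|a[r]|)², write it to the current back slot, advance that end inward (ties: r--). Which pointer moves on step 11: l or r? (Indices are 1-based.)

l=1 r=14: |-18|>|11| out[14]=324, l++
l=2 r=14: |-17|>|11| out[13]=289, l++
l=3 r=14: |-16|>|11| out[12]=256, l++
l=4 r=14: |-15|>|11| out[11]=225, l++
l=5 r=14: |-13|>|11| out[10]=169, l++
l=6 r=14: |-12|>|11| out[9]=144, l++
l=7 r=14: |-11|<=|11| out[8]=121, r--
l=7 r=13: |-11|>|-3| out[7]=121, l++
l=8 r=13: |-8|>|-3| out[6]=64, l++
l=9 r=13: |-7|>|-3| out[5]=49, l++
l=10 r=13: |-6|>|-3| out[4]=36, l++

l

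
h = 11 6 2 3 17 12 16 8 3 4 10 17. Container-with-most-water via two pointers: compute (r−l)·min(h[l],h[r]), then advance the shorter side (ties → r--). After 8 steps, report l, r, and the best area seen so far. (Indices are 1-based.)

l=1 r=12: min(11,17)*11=121 best=121 *, l++
l=2 r=12: min(6,17)*10=60 best=121, l++
l=3 r=12: min(2,17)*9=18 best=121, l++
l=4 r=12: min(3,17)*8=24 best=121, l++
l=5 r=12: min(17,17)*7=119 best=121, r--
l=5 r=11: min(17,10)*6=60 best=121, r--
l=5 r=10: min(17,4)*5=20 best=121, r--
l=5 r=9: min(17,3)*4=12 best=121, r--

l=5, r=8, best area=121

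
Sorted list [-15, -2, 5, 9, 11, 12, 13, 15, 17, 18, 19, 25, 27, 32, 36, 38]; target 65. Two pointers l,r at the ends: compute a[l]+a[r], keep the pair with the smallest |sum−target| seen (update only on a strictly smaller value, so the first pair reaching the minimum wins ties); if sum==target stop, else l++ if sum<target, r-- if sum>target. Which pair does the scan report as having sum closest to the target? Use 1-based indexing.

pair (27, 38) with sum 65 (|Δ|=0)

l=1 r=16: -15+38=23 d=42 *, l++
l=2 r=16: -2+38=36 d=29 *, l++
l=3 r=16: 5+38=43 d=22 *, l++
l=4 r=16: 9+38=47 d=18 *, l++
l=5 r=16: 11+38=49 d=16 *, l++
l=6 r=16: 12+38=50 d=15 *, l++
l=7 r=16: 13+38=51 d=14 *, l++
l=8 r=16: 15+38=53 d=12 *, l++
l=9 r=16: 17+38=55 d=10 *, l++
l=10 r=16: 18+38=56 d=9 *, l++
l=11 r=16: 19+38=57 d=8 *, l++
l=12 r=16: 25+38=63 d=2 *, l++
l=13 r=16: 27+38=65 d=0 *, stop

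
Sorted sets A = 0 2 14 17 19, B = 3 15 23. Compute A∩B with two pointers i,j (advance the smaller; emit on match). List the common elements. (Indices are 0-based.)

intersection = []

i=0 j=0: 0<3, i++
i=1 j=0: 2<3, i++
i=2 j=0: 14>3, j++
i=2 j=1: 14<15, i++
i=3 j=1: 17>15, j++
i=3 j=2: 17<23, i++
i=4 j=2: 19<23, i++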